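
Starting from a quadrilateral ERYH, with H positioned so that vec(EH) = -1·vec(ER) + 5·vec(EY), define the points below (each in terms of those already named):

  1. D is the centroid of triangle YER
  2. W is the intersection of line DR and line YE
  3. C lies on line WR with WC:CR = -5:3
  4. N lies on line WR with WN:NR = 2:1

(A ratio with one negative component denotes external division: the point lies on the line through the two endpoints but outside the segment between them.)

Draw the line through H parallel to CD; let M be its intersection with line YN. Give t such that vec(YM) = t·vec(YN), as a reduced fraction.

Assign E = (0, 0), R = (1, 0), Y = (0, 1), H = (-1, 5) — the answer is frame-independent, so this choice is without loss of generality.
1. D is the centroid of triangle YER ⇒ D = (1/3, 1/3)
2. W is the intersection of line DR and line YE ⇒ W = (0, 1/2)
3. C lies on line WR with WC:CR = -5:3 ⇒ C = (5/2, -3/4)
4. N lies on line WR with WN:NR = 2:1 ⇒ N = (2/3, 1/6)
through H parallel to CD: direction (-13/6, 13/12); meets YN at M = (-14/3, 41/6)
M = Y + t·(N−Y) with t = -7

t = -7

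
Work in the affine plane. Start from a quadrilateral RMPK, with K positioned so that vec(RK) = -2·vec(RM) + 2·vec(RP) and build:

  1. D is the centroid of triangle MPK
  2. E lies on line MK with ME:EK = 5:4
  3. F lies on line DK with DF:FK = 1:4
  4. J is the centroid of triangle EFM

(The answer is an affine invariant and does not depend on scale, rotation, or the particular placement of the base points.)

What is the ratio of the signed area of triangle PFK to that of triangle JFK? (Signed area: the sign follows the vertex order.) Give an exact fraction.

[PFK]:[JFK] = -27/13

Set R = (0, 0), M = (1, 0), P = (0, 1), K = (-2, 2); any affine frame gives the same invariant.
1. D is the centroid of triangle MPK ⇒ D = (-1/3, 1)
2. E lies on line MK with ME:EK = 5:4 ⇒ E = (-2/3, 10/9)
3. F lies on line DK with DF:FK = 1:4 ⇒ F = (-2/3, 6/5)
4. J is the centroid of triangle EFM ⇒ J = (-1/9, 104/135)
2·[PFK] = -4/15, 2·[JFK] = 52/405
[PFK]:[JFK] = -4/15:52/405 = -27/13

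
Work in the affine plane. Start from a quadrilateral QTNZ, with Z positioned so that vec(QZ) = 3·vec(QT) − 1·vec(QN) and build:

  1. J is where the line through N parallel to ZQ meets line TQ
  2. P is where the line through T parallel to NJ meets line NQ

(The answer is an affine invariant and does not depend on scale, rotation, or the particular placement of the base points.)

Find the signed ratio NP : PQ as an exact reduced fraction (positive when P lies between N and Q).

Assign Q = (0, 0), T = (1, 0), N = (0, 1), Z = (3, -1) — the answer is frame-independent, so this choice is without loss of generality.
1. J is where the line through N parallel to ZQ meets line TQ ⇒ J = (3, 0)
2. P is where the line through T parallel to NJ meets line NQ ⇒ P = (0, 1/3)
P = N + t·(Q−N) with t = 2/3, so NP:PQ = t:(1−t) = 2/3:1/3

NP:PQ = 2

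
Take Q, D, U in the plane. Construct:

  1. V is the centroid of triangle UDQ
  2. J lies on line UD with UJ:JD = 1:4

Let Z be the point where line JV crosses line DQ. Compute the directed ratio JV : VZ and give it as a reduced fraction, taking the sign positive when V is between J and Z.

Assign Q = (0, 0), D = (1, 0), U = (0, 1) — the answer is frame-independent, so this choice is without loss of generality.
1. V is the centroid of triangle UDQ ⇒ V = (1/3, 1/3)
2. J lies on line UD with UJ:JD = 1:4 ⇒ J = (1/5, 4/5)
line JV meets DQ at Z = (3/7, 0)
V = J + t·(Z−J) with t = 7/12, so JV:VZ = 7/12:5/12

JV:VZ = 7/5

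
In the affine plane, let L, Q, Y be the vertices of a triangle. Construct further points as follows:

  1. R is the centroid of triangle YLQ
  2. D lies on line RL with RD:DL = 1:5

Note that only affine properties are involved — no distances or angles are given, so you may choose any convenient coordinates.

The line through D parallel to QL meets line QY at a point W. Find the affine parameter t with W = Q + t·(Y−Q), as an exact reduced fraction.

Work in coordinates with L = (0, 0), Q = (1, 0), Y = (0, 1).
1. R is the centroid of triangle YLQ ⇒ R = (1/3, 1/3)
2. D lies on line RL with RD:DL = 1:5 ⇒ D = (5/18, 5/18)
through D parallel to QL: direction (-1, 0); meets QY at W = (13/18, 5/18)
W = Q + t·(Y−Q) with t = 5/18

t = 5/18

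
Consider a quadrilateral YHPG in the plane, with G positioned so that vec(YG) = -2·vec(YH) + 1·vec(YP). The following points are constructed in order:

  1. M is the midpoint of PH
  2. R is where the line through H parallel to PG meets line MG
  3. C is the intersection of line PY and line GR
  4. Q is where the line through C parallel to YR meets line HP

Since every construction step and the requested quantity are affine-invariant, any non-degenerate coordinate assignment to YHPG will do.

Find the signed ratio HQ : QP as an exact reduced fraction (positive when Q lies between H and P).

Assign Y = (0, 0), H = (1, 0), P = (0, 1), G = (-2, 1) — the answer is frame-independent, so this choice is without loss of generality.
1. M is the midpoint of PH ⇒ M = (1/2, 1/2)
2. R is where the line through H parallel to PG meets line MG ⇒ R = (3, 0)
3. C is the intersection of line PY and line GR ⇒ C = (0, 3/5)
4. Q is where the line through C parallel to YR meets line HP ⇒ Q = (2/5, 3/5)
Q = H + t·(P−H) with t = 3/5, so HQ:QP = t:(1−t) = 3/5:2/5

HQ:QP = 3/2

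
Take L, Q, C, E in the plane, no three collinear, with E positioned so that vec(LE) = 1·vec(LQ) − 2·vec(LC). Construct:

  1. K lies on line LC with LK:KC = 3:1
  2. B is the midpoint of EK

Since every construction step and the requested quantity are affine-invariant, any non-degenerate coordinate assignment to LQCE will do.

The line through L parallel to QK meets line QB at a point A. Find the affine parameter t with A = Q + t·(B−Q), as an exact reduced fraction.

Assign L = (0, 0), Q = (1, 0), C = (0, 1), E = (1, -2) — the answer is frame-independent, so this choice is without loss of generality.
1. K lies on line LC with LK:KC = 3:1 ⇒ K = (0, 3/4)
2. B is the midpoint of EK ⇒ B = (1/2, -5/8)
through L parallel to QK: direction (-1, 3/4); meets QB at A = (5/8, -15/32)
A = Q + t·(B−Q) with t = 3/4

t = 3/4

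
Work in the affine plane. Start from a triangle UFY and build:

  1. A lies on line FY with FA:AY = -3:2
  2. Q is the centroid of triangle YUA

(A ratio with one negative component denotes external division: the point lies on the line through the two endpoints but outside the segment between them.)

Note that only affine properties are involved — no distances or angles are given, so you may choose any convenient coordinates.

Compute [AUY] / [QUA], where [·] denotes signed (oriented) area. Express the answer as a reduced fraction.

[AUY]:[QUA] = -3

Set U = (0, 0), F = (1, 0), Y = (0, 1); any affine frame gives the same invariant.
1. A lies on line FY with FA:AY = -3:2 ⇒ A = (-2, 3)
2. Q is the centroid of triangle YUA ⇒ Q = (-2/3, 4/3)
2·[AUY] = 2, 2·[QUA] = -2/3
[AUY]:[QUA] = 2:-2/3 = -3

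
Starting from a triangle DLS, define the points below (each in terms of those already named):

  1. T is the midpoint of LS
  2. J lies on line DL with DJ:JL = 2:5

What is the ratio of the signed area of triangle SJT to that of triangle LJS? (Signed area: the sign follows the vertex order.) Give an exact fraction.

[SJT]:[LJS] = -1/2

Work in coordinates with D = (0, 0), L = (1, 0), S = (0, 1).
1. T is the midpoint of LS ⇒ T = (1/2, 1/2)
2. J lies on line DL with DJ:JL = 2:5 ⇒ J = (2/7, 0)
2·[SJT] = 5/14, 2·[LJS] = -5/7
[SJT]:[LJS] = 5/14:-5/7 = -1/2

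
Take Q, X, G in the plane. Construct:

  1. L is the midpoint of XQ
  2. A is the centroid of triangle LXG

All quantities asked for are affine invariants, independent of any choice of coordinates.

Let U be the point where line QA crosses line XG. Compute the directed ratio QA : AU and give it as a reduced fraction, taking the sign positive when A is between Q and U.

Set Q = (0, 0), X = (1, 0), G = (0, 1); any affine frame gives the same invariant.
1. L is the midpoint of XQ ⇒ L = (1/2, 0)
2. A is the centroid of triangle LXG ⇒ A = (1/2, 1/3)
line QA meets XG at U = (3/5, 2/5)
A = Q + t·(U−Q) with t = 5/6, so QA:AU = 5/6:1/6

QA:AU = 5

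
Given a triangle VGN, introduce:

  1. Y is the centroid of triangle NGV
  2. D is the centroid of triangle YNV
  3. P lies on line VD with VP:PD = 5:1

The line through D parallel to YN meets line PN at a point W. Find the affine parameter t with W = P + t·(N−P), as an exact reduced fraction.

t = 1/4

Assign V = (0, 0), G = (1, 0), N = (0, 1) — the answer is frame-independent, so this choice is without loss of generality.
1. Y is the centroid of triangle NGV ⇒ Y = (1/3, 1/3)
2. D is the centroid of triangle YNV ⇒ D = (1/9, 4/9)
3. P lies on line VD with VP:PD = 5:1 ⇒ P = (5/54, 10/27)
through D parallel to YN: direction (-1/3, 2/3); meets PN at W = (5/72, 19/36)
W = P + t·(N−P) with t = 1/4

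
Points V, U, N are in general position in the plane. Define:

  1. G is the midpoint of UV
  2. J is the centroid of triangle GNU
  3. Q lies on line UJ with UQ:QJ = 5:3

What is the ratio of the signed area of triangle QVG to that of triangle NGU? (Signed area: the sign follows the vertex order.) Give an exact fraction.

Choose coordinates V = (0, 0), U = (1, 0), N = (0, 1).
1. G is the midpoint of UV ⇒ G = (1/2, 0)
2. J is the centroid of triangle GNU ⇒ J = (1/2, 1/3)
3. Q lies on line UJ with UQ:QJ = 5:3 ⇒ Q = (11/16, 5/24)
2·[QVG] = 5/48, 2·[NGU] = 1/2
[QVG]:[NGU] = 5/48:1/2 = 5/24

[QVG]:[NGU] = 5/24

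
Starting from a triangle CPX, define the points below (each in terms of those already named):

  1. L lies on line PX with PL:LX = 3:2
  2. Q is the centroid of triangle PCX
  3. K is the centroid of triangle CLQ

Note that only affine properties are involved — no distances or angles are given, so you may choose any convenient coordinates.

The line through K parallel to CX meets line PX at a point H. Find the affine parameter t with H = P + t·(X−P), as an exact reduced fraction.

Assign C = (0, 0), P = (1, 0), X = (0, 1) — the answer is frame-independent, so this choice is without loss of generality.
1. L lies on line PX with PL:LX = 3:2 ⇒ L = (2/5, 3/5)
2. Q is the centroid of triangle PCX ⇒ Q = (1/3, 1/3)
3. K is the centroid of triangle CLQ ⇒ K = (11/45, 14/45)
through K parallel to CX: direction (0, 1); meets PX at H = (11/45, 34/45)
H = P + t·(X−P) with t = 34/45

t = 34/45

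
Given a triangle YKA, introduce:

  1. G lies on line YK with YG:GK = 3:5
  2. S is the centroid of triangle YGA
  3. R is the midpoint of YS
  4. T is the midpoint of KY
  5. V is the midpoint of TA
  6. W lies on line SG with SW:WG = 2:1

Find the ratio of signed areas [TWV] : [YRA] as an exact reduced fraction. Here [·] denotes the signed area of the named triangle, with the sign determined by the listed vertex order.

Set Y = (0, 0), K = (1, 0), A = (0, 1); any affine frame gives the same invariant.
1. G lies on line YK with YG:GK = 3:5 ⇒ G = (3/8, 0)
2. S is the centroid of triangle YGA ⇒ S = (1/8, 1/3)
3. R is the midpoint of YS ⇒ R = (1/16, 1/6)
4. T is the midpoint of KY ⇒ T = (1/2, 0)
5. V is the midpoint of TA ⇒ V = (1/4, 1/2)
6. W lies on line SG with SW:WG = 2:1 ⇒ W = (7/24, 1/9)
2·[TWV] = -11/144, 2·[YRA] = 1/16
[TWV]:[YRA] = -11/144:1/16 = -11/9

[TWV]:[YRA] = -11/9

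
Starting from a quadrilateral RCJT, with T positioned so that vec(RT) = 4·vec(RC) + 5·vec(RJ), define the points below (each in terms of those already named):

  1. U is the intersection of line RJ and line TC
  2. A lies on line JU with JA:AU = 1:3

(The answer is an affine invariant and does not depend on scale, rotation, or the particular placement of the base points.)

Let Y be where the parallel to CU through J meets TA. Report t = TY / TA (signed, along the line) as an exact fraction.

Set R = (0, 0), C = (1, 0), J = (0, 1), T = (4, 5); any affine frame gives the same invariant.
1. U is the intersection of line RJ and line TC ⇒ U = (0, -5/3)
2. A lies on line JU with JA:AU = 1:3 ⇒ A = (0, 1/3)
through J parallel to CU: direction (-1, -5/3); meets TA at Y = (-4/3, -11/9)
Y = T + t·(A−T) with t = 4/3

t = 4/3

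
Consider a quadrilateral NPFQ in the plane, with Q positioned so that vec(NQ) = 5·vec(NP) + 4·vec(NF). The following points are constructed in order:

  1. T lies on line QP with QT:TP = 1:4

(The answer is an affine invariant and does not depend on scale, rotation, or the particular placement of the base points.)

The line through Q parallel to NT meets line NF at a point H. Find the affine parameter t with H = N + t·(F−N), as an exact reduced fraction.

Assign N = (0, 0), P = (1, 0), F = (0, 1), Q = (5, 4) — the answer is frame-independent, so this choice is without loss of generality.
1. T lies on line QP with QT:TP = 1:4 ⇒ T = (21/5, 16/5)
through Q parallel to NT: direction (21/5, 16/5); meets NF at H = (0, 4/21)
H = N + t·(F−N) with t = 4/21

t = 4/21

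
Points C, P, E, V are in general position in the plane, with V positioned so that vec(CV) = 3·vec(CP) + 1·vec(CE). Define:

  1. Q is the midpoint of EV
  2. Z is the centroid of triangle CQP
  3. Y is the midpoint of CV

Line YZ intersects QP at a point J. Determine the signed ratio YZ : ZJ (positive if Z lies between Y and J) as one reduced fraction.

Work in coordinates with C = (0, 0), P = (1, 0), E = (0, 1), V = (3, 1).
1. Q is the midpoint of EV ⇒ Q = (3/2, 1)
2. Z is the centroid of triangle CQP ⇒ Z = (5/6, 1/3)
3. Y is the midpoint of CV ⇒ Y = (3/2, 1/2)
line YZ meets QP at J = (17/14, 3/7)
Z = Y + t·(J−Y) with t = 7/3, so YZ:ZJ = 7/3:-4/3

YZ:ZJ = -7/4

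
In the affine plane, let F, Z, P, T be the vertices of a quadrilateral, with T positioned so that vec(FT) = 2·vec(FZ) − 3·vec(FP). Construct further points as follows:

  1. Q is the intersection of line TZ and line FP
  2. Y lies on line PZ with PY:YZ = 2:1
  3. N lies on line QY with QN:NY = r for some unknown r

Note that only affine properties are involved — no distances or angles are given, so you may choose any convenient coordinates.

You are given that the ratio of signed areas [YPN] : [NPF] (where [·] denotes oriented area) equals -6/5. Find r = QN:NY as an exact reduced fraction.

Set F = (0, 0), Z = (1, 0), P = (0, 1), T = (2, -3); any affine frame gives the same invariant.
1. Q is the intersection of line TZ and line FP ⇒ Q = (0, 3)
2. Y lies on line PZ with PY:YZ = 2:1 ⇒ Y = (2/3, 1/3)
3. With QN:NY = r, write λ = r/(r+1) so N = Q + λ·(Y−Q); N is affine-linear in λ
Every point depending on N is an affine combination of N and λ-independent points, so each such coordinate is linear in λ; the λ² term in each signed area is a multiple of (Y−Q)×(Y−Q) = 0, so 2·[YPN] and 2·[NPF] are each linear in λ. Evaluating at λ=0 and λ=1:
  2·[YPN] = 4/3·λ − 4/3,   2·[NPF] = 2/3·λ
So [YPN]:[NPF] = (4/3·λ − 4/3) / (2/3·λ). Setting this equal to -6/5:
  4/3·λ − 4/3 = -6/5·(2/3·λ)  ⇒  λ = 5/8
Then r = λ/(1−λ) = (5/8)/(3/8) = 5/3. Check: with r = 5/3, N = (5/12, 4/3) and [YPN]:[NPF] = -6/5 as required.

r = 5/3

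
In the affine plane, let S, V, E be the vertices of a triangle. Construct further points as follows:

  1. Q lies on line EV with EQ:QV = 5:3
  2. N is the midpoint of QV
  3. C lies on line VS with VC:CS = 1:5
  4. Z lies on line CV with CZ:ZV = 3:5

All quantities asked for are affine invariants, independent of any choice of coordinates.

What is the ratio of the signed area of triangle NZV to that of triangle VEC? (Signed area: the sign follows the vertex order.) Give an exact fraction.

[NZV]:[VEC] = 15/128

Assign S = (0, 0), V = (1, 0), E = (0, 1) — the answer is frame-independent, so this choice is without loss of generality.
1. Q lies on line EV with EQ:QV = 5:3 ⇒ Q = (5/8, 3/8)
2. N is the midpoint of QV ⇒ N = (13/16, 3/16)
3. C lies on line VS with VC:CS = 1:5 ⇒ C = (5/6, 0)
4. Z lies on line CV with CZ:ZV = 3:5 ⇒ Z = (43/48, 0)
2·[NZV] = 5/256, 2·[VEC] = 1/6
[NZV]:[VEC] = 5/256:1/6 = 15/128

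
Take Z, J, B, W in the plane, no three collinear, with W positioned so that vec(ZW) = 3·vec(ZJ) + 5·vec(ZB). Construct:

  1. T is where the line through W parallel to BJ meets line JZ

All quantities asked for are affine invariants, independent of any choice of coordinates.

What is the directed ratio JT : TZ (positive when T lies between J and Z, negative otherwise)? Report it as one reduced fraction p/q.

JT:TZ = -7/8

Work in coordinates with Z = (0, 0), J = (1, 0), B = (0, 1), W = (3, 5).
1. T is where the line through W parallel to BJ meets line JZ ⇒ T = (8, 0)
T = J + t·(Z−J) with t = -7, so JT:TZ = t:(1−t) = -7:8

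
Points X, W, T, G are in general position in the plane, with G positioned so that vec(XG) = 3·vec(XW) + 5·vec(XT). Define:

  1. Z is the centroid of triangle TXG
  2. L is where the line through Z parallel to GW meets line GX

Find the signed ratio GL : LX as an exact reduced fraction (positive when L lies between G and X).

GL:LX = 4

Assign X = (0, 0), W = (1, 0), T = (0, 1), G = (3, 5) — the answer is frame-independent, so this choice is without loss of generality.
1. Z is the centroid of triangle TXG ⇒ Z = (1, 2)
2. L is where the line through Z parallel to GW meets line GX ⇒ L = (3/5, 1)
L = G + t·(X−G) with t = 4/5, so GL:LX = t:(1−t) = 4/5:1/5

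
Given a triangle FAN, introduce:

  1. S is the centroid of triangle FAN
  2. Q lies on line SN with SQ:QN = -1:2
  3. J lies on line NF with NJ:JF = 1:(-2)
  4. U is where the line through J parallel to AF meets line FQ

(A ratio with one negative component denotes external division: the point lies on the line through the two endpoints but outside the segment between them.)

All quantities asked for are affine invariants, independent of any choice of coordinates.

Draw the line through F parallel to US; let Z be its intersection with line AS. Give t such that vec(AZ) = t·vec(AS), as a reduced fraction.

Assign F = (0, 0), A = (1, 0), N = (0, 1) — the answer is frame-independent, so this choice is without loss of generality.
1. S is the centroid of triangle FAN ⇒ S = (1/3, 1/3)
2. Q lies on line SN with SQ:QN = -1:2 ⇒ Q = (2/3, -1/3)
3. J lies on line NF with NJ:JF = 1:(-2) ⇒ J = (0, 2)
4. U is where the line through J parallel to AF meets line FQ ⇒ U = (-4, 2)
through F parallel to US: direction (13/3, -5/3); meets AS at Z = (13/3, -5/3)
Z = A + t·(S−A) with t = -5

t = -5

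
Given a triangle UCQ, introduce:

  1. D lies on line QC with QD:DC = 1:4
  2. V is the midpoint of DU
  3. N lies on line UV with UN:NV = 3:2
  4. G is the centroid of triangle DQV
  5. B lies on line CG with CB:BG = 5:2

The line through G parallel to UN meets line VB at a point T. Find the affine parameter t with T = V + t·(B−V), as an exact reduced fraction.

t = -7/19

Set U = (0, 0), C = (1, 0), Q = (0, 1); any affine frame gives the same invariant.
1. D lies on line QC with QD:DC = 1:4 ⇒ D = (1/5, 4/5)
2. V is the midpoint of DU ⇒ V = (1/10, 2/5)
3. N lies on line UV with UN:NV = 3:2 ⇒ N = (3/50, 6/25)
4. G is the centroid of triangle DQV ⇒ G = (1/10, 11/15)
5. B lies on line CG with CB:BG = 5:2 ⇒ B = (5/14, 11/21)
through G parallel to UN: direction (3/50, 6/25); meets VB at T = (1/190, 101/285)
T = V + t·(B−V) with t = -7/19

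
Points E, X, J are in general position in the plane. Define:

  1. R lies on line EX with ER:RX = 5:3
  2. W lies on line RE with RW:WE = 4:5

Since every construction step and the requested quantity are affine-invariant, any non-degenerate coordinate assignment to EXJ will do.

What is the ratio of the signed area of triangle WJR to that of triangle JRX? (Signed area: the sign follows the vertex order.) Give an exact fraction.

[WJR]:[JRX] = -20/27

Choose coordinates E = (0, 0), X = (1, 0), J = (0, 1).
1. R lies on line EX with ER:RX = 5:3 ⇒ R = (5/8, 0)
2. W lies on line RE with RW:WE = 4:5 ⇒ W = (25/72, 0)
2·[WJR] = -5/18, 2·[JRX] = 3/8
[WJR]:[JRX] = -5/18:3/8 = -20/27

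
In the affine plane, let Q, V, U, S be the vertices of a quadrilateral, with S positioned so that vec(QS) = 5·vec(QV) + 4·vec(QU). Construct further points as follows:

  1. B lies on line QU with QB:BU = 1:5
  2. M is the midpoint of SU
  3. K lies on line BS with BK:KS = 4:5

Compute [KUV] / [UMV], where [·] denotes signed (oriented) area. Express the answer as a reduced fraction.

[KUV]:[UMV] = -167/216

Assign Q = (0, 0), V = (1, 0), U = (0, 1), S = (5, 4) — the answer is frame-independent, so this choice is without loss of generality.
1. B lies on line QU with QB:BU = 1:5 ⇒ B = (0, 1/6)
2. M is the midpoint of SU ⇒ M = (5/2, 5/2)
3. K lies on line BS with BK:KS = 4:5 ⇒ K = (20/9, 101/54)
2·[KUV] = 167/54, 2·[UMV] = -4
[KUV]:[UMV] = 167/54:-4 = -167/216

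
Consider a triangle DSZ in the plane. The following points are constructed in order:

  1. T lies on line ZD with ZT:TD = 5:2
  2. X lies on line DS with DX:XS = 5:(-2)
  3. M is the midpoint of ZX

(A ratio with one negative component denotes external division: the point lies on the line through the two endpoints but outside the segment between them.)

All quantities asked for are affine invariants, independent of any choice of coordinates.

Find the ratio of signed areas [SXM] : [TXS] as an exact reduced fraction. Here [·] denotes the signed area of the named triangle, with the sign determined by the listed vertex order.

[SXM]:[TXS] = -7/4

Set D = (0, 0), S = (1, 0), Z = (0, 1); any affine frame gives the same invariant.
1. T lies on line ZD with ZT:TD = 5:2 ⇒ T = (0, 2/7)
2. X lies on line DS with DX:XS = 5:(-2) ⇒ X = (5/3, 0)
3. M is the midpoint of ZX ⇒ M = (5/6, 1/2)
2·[SXM] = 1/3, 2·[TXS] = -4/21
[SXM]:[TXS] = 1/3:-4/21 = -7/4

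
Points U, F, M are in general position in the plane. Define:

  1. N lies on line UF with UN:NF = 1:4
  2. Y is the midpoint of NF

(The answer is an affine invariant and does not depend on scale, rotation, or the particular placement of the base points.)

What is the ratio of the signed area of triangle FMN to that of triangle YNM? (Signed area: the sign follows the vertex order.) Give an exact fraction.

Assign U = (0, 0), F = (1, 0), M = (0, 1) — the answer is frame-independent, so this choice is without loss of generality.
1. N lies on line UF with UN:NF = 1:4 ⇒ N = (1/5, 0)
2. Y is the midpoint of NF ⇒ Y = (3/5, 0)
2·[FMN] = 4/5, 2·[YNM] = -2/5
[FMN]:[YNM] = 4/5:-2/5 = -2

[FMN]:[YNM] = -2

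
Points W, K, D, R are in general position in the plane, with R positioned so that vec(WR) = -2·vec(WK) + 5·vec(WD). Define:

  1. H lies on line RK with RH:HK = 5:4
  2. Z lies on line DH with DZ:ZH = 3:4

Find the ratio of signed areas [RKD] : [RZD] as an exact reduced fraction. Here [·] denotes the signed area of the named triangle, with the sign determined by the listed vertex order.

[RKD]:[RZD] = 21/5

Choose coordinates W = (0, 0), K = (1, 0), D = (0, 1), R = (-2, 5).
1. H lies on line RK with RH:HK = 5:4 ⇒ H = (-1/3, 20/9)
2. Z lies on line DH with DZ:ZH = 3:4 ⇒ Z = (-1/7, 32/21)
2·[RKD] = -2, 2·[RZD] = -10/21
[RKD]:[RZD] = -2:-10/21 = 21/5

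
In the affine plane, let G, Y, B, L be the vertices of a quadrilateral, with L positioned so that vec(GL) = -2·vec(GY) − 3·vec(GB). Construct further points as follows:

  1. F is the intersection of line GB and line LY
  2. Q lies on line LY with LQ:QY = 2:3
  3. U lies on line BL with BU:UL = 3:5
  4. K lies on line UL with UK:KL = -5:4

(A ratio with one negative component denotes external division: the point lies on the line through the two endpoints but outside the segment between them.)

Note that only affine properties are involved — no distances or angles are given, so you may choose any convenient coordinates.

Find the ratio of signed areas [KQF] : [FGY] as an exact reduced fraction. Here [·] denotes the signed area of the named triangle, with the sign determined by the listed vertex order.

Assign G = (0, 0), Y = (1, 0), B = (0, 1), L = (-2, -3) — the answer is frame-independent, so this choice is without loss of generality.
1. F is the intersection of line GB and line LY ⇒ F = (0, -1)
2. Q lies on line LY with LQ:QY = 2:3 ⇒ Q = (-4/5, -9/5)
3. U lies on line BL with BU:UL = 3:5 ⇒ U = (-3/4, -1/2)
4. K lies on line UL with UK:KL = -5:4 ⇒ K = (-7, -13)
2·[KQF] = -4, 2·[FGY] = -1
[KQF]:[FGY] = -4:-1 = 4

[KQF]:[FGY] = 4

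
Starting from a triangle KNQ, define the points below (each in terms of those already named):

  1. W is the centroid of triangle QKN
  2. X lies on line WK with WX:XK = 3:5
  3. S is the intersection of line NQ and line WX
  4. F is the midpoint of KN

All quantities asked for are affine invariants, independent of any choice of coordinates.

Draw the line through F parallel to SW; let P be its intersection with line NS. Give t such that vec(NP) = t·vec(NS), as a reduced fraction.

t = 1/2

Work in coordinates with K = (0, 0), N = (1, 0), Q = (0, 1).
1. W is the centroid of triangle QKN ⇒ W = (1/3, 1/3)
2. X lies on line WK with WX:XK = 3:5 ⇒ X = (5/24, 5/24)
3. S is the intersection of line NQ and line WX ⇒ S = (1/2, 1/2)
4. F is the midpoint of KN ⇒ F = (1/2, 0)
through F parallel to SW: direction (-1/6, -1/6); meets NS at P = (3/4, 1/4)
P = N + t·(S−N) with t = 1/2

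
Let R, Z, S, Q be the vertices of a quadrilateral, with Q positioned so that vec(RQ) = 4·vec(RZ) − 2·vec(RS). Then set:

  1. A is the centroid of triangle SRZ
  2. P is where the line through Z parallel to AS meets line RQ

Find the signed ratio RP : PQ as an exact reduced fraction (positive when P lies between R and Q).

Choose coordinates R = (0, 0), Z = (1, 0), S = (0, 1), Q = (4, -2).
1. A is the centroid of triangle SRZ ⇒ A = (1/3, 1/3)
2. P is where the line through Z parallel to AS meets line RQ ⇒ P = (4/3, -2/3)
P = R + t·(Q−R) with t = 1/3, so RP:PQ = t:(1−t) = 1/3:2/3

RP:PQ = 1/2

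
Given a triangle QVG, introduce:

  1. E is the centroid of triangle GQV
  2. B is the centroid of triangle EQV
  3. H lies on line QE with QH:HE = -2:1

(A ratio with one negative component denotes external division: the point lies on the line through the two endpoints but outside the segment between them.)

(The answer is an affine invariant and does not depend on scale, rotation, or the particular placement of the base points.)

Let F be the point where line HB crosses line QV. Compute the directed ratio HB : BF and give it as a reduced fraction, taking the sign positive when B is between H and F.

HB:BF = 5

Work in coordinates with Q = (0, 0), V = (1, 0), G = (0, 1).
1. E is the centroid of triangle GQV ⇒ E = (1/3, 1/3)
2. B is the centroid of triangle EQV ⇒ B = (4/9, 1/9)
3. H lies on line QE with QH:HE = -2:1 ⇒ H = (2/3, 2/3)
line HB meets QV at F = (2/5, 0)
B = H + t·(F−H) with t = 5/6, so HB:BF = 5/6:1/6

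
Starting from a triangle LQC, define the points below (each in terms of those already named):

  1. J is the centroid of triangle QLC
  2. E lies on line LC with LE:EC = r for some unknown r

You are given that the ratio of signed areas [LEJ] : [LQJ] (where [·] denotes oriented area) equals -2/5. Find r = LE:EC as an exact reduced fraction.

Assign L = (0, 0), Q = (1, 0), C = (0, 1) — the answer is frame-independent, so this choice is without loss of generality.
1. J is the centroid of triangle QLC ⇒ J = (1/3, 1/3)
2. With LE:EC = r, write λ = r/(r+1) so E = L + λ·(C−L); E is affine-linear in λ
Every point depending on E is an affine combination of E and λ-independent points, so each such coordinate is linear in λ; the λ² term in each signed area is a multiple of (C−L)×(C−L) = 0, so 2·[LEJ] and 2·[LQJ] are each linear in λ. Evaluating at λ=0 and λ=1:
  2·[LEJ] = -1/3·λ,   2·[LQJ] = 1/3
So [LEJ]:[LQJ] = (-1/3·λ) / (1/3). Setting this equal to -2/5:
  -1/3·λ = -2/5·(1/3)  ⇒  λ = 2/5
Then r = λ/(1−λ) = (2/5)/(3/5) = 2/3. Check: with r = 2/3, E = (0, 2/5) and [LEJ]:[LQJ] = -2/5 as required.

r = 2/3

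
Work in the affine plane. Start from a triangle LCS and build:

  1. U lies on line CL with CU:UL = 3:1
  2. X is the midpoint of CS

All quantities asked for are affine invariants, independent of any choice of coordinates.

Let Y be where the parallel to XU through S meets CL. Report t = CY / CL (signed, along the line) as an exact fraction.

Work in coordinates with L = (0, 0), C = (1, 0), S = (0, 1).
1. U lies on line CL with CU:UL = 3:1 ⇒ U = (1/4, 0)
2. X is the midpoint of CS ⇒ X = (1/2, 1/2)
through S parallel to XU: direction (-1/4, -1/2); meets CL at Y = (-1/2, 0)
Y = C + t·(L−C) with t = 3/2

t = 3/2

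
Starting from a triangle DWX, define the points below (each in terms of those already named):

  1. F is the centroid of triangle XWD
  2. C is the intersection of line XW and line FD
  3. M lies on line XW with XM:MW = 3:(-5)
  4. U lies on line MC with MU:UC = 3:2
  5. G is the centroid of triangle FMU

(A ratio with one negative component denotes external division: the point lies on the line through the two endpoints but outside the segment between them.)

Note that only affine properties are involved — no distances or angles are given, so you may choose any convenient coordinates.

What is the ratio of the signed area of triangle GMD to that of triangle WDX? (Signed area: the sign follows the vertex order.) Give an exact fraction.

[GMD]:[WDX] = -38/45

Choose coordinates D = (0, 0), W = (1, 0), X = (0, 1).
1. F is the centroid of triangle XWD ⇒ F = (1/3, 1/3)
2. C is the intersection of line XW and line FD ⇒ C = (1/2, 1/2)
3. M lies on line XW with XM:MW = 3:(-5) ⇒ M = (-3/2, 5/2)
4. U lies on line MC with MU:UC = 3:2 ⇒ U = (-3/10, 13/10)
5. G is the centroid of triangle FMU ⇒ G = (-22/45, 62/45)
2·[GMD] = 38/45, 2·[WDX] = -1
[GMD]:[WDX] = 38/45:-1 = -38/45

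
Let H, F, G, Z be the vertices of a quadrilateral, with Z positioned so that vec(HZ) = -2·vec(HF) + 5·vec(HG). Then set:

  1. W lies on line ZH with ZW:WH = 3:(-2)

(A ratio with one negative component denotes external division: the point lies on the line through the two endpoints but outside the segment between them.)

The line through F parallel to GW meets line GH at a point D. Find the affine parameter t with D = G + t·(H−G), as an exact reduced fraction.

t = -7/4

Set H = (0, 0), F = (1, 0), G = (0, 1), Z = (-2, 5); any affine frame gives the same invariant.
1. W lies on line ZH with ZW:WH = 3:(-2) ⇒ W = (4, -10)
through F parallel to GW: direction (4, -11); meets GH at D = (0, 11/4)
D = G + t·(H−G) with t = -7/4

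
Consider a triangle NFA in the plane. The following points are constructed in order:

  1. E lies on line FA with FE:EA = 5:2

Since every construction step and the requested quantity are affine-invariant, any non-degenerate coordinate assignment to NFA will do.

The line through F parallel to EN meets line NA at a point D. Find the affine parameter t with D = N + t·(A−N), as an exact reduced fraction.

Work in coordinates with N = (0, 0), F = (1, 0), A = (0, 1).
1. E lies on line FA with FE:EA = 5:2 ⇒ E = (2/7, 5/7)
through F parallel to EN: direction (-2/7, -5/7); meets NA at D = (0, -5/2)
D = N + t·(A−N) with t = -5/2

t = -5/2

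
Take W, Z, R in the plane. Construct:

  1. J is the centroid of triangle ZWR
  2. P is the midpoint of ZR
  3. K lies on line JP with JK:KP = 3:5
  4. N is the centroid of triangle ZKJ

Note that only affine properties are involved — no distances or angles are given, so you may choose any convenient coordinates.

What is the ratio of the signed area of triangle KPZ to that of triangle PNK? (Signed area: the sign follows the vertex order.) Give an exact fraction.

Work in coordinates with W = (0, 0), Z = (1, 0), R = (0, 1).
1. J is the centroid of triangle ZWR ⇒ J = (1/3, 1/3)
2. P is the midpoint of ZR ⇒ P = (1/2, 1/2)
3. K lies on line JP with JK:KP = 3:5 ⇒ K = (19/48, 19/48)
4. N is the centroid of triangle ZKJ ⇒ N = (83/144, 35/144)
2·[KPZ] = -5/48, 2·[PNK] = -5/144
[KPZ]:[PNK] = -5/48:-5/144 = 3

[KPZ]:[PNK] = 3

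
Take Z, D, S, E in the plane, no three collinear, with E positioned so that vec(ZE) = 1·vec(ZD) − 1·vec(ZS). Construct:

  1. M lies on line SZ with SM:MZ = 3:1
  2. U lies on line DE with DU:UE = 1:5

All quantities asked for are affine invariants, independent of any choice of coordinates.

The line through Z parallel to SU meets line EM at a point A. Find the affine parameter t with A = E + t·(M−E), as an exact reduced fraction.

t = -2

Work in coordinates with Z = (0, 0), D = (1, 0), S = (0, 1), E = (1, -1).
1. M lies on line SZ with SM:MZ = 3:1 ⇒ M = (0, 1/4)
2. U lies on line DE with DU:UE = 1:5 ⇒ U = (1, -1/6)
through Z parallel to SU: direction (1, -7/6); meets EM at A = (3, -7/2)
A = E + t·(M−E) with t = -2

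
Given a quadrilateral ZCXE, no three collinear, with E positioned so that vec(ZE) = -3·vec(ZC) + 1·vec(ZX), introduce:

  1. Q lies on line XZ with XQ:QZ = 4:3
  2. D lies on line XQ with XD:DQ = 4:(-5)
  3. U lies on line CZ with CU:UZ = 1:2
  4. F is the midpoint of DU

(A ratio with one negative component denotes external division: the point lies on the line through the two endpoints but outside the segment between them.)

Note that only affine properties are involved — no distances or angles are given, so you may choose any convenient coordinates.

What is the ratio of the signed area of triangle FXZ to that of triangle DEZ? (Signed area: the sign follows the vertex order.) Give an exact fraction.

Set Z = (0, 0), C = (1, 0), X = (0, 1), E = (-3, 1); any affine frame gives the same invariant.
1. Q lies on line XZ with XQ:QZ = 4:3 ⇒ Q = (0, 3/7)
2. D lies on line XQ with XD:DQ = 4:(-5) ⇒ D = (0, 23/7)
3. U lies on line CZ with CU:UZ = 1:2 ⇒ U = (2/3, 0)
4. F is the midpoint of DU ⇒ F = (1/3, 23/14)
2·[FXZ] = 1/3, 2·[DEZ] = 69/7
[FXZ]:[DEZ] = 1/3:69/7 = 7/207

[FXZ]:[DEZ] = 7/207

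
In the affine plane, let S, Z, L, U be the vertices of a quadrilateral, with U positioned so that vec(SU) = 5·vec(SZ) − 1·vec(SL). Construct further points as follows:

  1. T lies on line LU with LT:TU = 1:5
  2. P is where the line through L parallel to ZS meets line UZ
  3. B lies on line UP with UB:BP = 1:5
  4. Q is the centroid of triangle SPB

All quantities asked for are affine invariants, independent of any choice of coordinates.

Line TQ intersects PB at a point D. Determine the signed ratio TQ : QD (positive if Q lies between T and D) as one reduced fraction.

TQ:QD = -17/2

Work in coordinates with S = (0, 0), Z = (1, 0), L = (0, 1), U = (5, -1).
1. T lies on line LU with LT:TU = 1:5 ⇒ T = (5/6, 2/3)
2. P is where the line through L parallel to ZS meets line UZ ⇒ P = (-3, 1)
3. B lies on line UP with UB:BP = 1:5 ⇒ B = (11/3, -2/3)
4. Q is the centroid of triangle SPB ⇒ Q = (2/9, 1/9)
line TQ meets PB at D = (5/17, 3/17)
Q = T + t·(D−T) with t = 17/15, so TQ:QD = 17/15:-2/15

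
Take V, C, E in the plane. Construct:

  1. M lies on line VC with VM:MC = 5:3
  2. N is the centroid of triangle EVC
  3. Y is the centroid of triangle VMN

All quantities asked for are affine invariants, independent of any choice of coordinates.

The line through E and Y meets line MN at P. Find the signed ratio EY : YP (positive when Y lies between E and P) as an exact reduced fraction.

Choose coordinates V = (0, 0), C = (1, 0), E = (0, 1).
1. M lies on line VC with VM:MC = 5:3 ⇒ M = (5/8, 0)
2. N is the centroid of triangle EVC ⇒ N = (1/3, 1/3)
3. Y is the centroid of triangle VMN ⇒ Y = (23/72, 1/9)
line EY meets MN at P = (23/132, 17/33)
Y = E + t·(P−E) with t = 11/6, so EY:YP = 11/6:-5/6

EY:YP = -11/5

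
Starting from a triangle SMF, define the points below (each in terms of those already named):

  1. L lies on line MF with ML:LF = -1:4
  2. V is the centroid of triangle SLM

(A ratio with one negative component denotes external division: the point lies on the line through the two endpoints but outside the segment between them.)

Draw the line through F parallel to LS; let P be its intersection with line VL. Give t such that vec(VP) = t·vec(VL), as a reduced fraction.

t = -11

Choose coordinates S = (0, 0), M = (1, 0), F = (0, 1).
1. L lies on line MF with ML:LF = -1:4 ⇒ L = (4/3, -1/3)
2. V is the centroid of triangle SLM ⇒ V = (7/9, -1/9)
through F parallel to LS: direction (-4/3, 1/3); meets VL at P = (-16/3, 7/3)
P = V + t·(L−V) with t = -11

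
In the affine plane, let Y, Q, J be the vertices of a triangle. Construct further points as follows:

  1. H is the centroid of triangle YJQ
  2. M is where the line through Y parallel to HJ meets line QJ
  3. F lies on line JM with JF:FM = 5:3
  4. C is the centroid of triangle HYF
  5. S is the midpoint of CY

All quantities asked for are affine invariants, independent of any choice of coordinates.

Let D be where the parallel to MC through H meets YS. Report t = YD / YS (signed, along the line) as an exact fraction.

Choose coordinates Y = (0, 0), Q = (1, 0), J = (0, 1).
1. H is the centroid of triangle YJQ ⇒ H = (1/3, 1/3)
2. M is where the line through Y parallel to HJ meets line QJ ⇒ M = (-1, 2)
3. F lies on line JM with JF:FM = 5:3 ⇒ F = (-5/8, 13/8)
4. C is the centroid of triangle HYF ⇒ C = (-7/72, 47/72)
5. S is the midpoint of CY ⇒ S = (-7/144, 47/144)
through H parallel to MC: direction (65/72, -97/72); meets YS at D = (-7/44, 47/44)
D = Y + t·(S−Y) with t = 36/11

t = 36/11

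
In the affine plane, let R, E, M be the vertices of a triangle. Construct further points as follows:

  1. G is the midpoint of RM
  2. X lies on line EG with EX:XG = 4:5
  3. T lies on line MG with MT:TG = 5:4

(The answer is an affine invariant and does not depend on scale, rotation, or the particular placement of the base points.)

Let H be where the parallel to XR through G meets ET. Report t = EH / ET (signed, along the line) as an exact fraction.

t = 81/101

Assign R = (0, 0), E = (1, 0), M = (0, 1) — the answer is frame-independent, so this choice is without loss of generality.
1. G is the midpoint of RM ⇒ G = (0, 1/2)
2. X lies on line EG with EX:XG = 4:5 ⇒ X = (5/9, 2/9)
3. T lies on line MG with MT:TG = 5:4 ⇒ T = (0, 13/18)
through G parallel to XR: direction (-5/9, -2/9); meets ET at H = (20/101, 117/202)
H = E + t·(T−E) with t = 81/101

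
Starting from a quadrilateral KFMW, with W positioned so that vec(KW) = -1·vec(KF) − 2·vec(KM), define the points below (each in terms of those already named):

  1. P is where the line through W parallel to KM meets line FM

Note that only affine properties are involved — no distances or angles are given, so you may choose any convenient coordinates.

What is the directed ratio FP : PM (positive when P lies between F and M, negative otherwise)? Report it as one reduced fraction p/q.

Set K = (0, 0), F = (1, 0), M = (0, 1), W = (-1, -2); any affine frame gives the same invariant.
1. P is where the line through W parallel to KM meets line FM ⇒ P = (-1, 2)
P = F + t·(M−F) with t = 2, so FP:PM = t:(1−t) = 2:-1

FP:PM = -2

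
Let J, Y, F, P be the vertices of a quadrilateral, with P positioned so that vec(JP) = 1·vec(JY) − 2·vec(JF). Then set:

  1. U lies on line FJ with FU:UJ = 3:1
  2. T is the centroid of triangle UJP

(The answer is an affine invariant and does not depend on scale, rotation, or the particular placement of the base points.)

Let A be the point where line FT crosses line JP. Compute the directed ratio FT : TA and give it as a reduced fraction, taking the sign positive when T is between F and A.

Work in coordinates with J = (0, 0), Y = (1, 0), F = (0, 1), P = (1, -2).
1. U lies on line FJ with FU:UJ = 3:1 ⇒ U = (0, 1/4)
2. T is the centroid of triangle UJP ⇒ T = (1/3, -7/12)
line FT meets JP at A = (4/11, -8/11)
T = F + t·(A−F) with t = 11/12, so FT:TA = 11/12:1/12

FT:TA = 11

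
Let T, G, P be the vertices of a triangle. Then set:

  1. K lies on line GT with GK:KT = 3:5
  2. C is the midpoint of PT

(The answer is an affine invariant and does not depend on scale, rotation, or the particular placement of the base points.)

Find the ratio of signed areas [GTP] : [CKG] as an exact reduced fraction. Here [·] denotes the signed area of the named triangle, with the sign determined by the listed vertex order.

Work in coordinates with T = (0, 0), G = (1, 0), P = (0, 1).
1. K lies on line GT with GK:KT = 3:5 ⇒ K = (5/8, 0)
2. C is the midpoint of PT ⇒ C = (0, 1/2)
2·[GTP] = -1, 2·[CKG] = 3/16
[GTP]:[CKG] = -1:3/16 = -16/3

[GTP]:[CKG] = -16/3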